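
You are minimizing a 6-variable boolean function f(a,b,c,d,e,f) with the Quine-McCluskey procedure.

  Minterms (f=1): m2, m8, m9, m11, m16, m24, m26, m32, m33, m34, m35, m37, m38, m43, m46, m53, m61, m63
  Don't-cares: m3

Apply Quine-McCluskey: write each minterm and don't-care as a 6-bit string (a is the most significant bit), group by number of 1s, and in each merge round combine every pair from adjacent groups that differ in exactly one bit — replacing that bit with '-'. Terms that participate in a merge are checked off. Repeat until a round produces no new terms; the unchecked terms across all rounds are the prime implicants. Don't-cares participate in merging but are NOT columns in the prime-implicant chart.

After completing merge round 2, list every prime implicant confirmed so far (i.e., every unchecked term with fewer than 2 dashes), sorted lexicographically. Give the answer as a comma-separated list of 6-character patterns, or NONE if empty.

Round 0: 000010✓ 000011✓ 001000✓ 001001✓ 001011✓ 010000✓ 011000✓ 011010✓ 100000✓ 100001✓ 100010✓ 100011✓ 100101✓ 100110✓ 101011✓ 101110✓ 110101✓ 111101✓ 111111✓
Round 1: -00010✓ -00011✓ -01011✓ 0-1000 00-011✓ 00001-✓ 0010-1 00100- 01-000 0110-0 1-0101 10-011✓ 10-110 100-01 100-10 1000-0✓ 1000-1✓ 10000-✓ 10001-✓ 11-101 1111-1
Round 2: -0-011 -0001- 1000--
PIs = {-0-011, -0001-, 0-1000, 0010-1, 00100-, 01-000, 0110-0, 1-0101, 10-110, 100-01, 100-10, 1000--, 11-101, 1111-1}

0-1000, 0010-1, 00100-, 01-000, 0110-0, 1-0101, 10-110, 100-01, 100-10, 11-101, 1111-1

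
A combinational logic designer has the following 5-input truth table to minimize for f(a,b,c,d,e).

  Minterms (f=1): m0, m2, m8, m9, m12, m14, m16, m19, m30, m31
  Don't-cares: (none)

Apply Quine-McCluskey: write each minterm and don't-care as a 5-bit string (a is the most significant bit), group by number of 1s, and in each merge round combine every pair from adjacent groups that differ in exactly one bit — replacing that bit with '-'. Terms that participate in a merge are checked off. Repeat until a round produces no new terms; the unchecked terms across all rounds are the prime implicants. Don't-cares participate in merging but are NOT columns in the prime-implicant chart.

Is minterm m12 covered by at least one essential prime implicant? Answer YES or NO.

Round 0: 00000✓ 00010✓ 01000✓ 01001✓ 01100✓ 01110✓ 10000✓ 10011 11110✓ 11111✓
Round 1: -0000 -1110 0-000 000-0 01-00 0100- 011-0 1111-
PIs = {-0000, -1110, 0-000, 000-0, 01-00, 0100-, 011-0, 10011, 1111-}
Coverage chart:
  m0: -0000,0-000,000-0
  m2: 000-0 ←essential
  m8: 0-000,01-00,0100-
  m9: 0100- ←essential
  m12: 01-00,011-0
  m14: -1110,011-0
  m16: -0000 ←essential
  m19: 10011 ←essential
  m30: -1110,1111-
  m31: 1111- ←essential
Essential: -0000, 000-0, 0100-, 10011, 1111-

NO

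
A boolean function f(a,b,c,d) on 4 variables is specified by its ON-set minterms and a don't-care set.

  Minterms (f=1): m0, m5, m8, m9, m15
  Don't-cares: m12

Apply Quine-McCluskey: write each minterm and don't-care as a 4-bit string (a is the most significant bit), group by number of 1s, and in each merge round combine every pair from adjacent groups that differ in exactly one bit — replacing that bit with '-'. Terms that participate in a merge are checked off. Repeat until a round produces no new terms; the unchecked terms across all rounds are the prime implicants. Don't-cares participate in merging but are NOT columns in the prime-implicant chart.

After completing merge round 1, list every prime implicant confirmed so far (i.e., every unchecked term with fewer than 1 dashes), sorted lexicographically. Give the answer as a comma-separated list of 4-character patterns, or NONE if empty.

0101, 1111

Round 0: 0000✓ 0101 1000✓ 1001✓ 1100✓ 1111
Round 1: -000 1-00 100-
PIs = {-000, 0101, 1-00, 100-, 1111}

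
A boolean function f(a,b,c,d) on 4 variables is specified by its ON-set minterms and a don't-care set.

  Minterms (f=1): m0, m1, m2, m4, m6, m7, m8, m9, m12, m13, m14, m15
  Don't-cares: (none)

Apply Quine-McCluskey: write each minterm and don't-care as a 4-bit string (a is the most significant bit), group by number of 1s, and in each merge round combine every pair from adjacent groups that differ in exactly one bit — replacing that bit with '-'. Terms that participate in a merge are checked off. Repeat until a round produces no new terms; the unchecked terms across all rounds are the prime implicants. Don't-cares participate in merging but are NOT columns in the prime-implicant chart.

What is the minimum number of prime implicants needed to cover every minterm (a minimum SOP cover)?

[col 0] 0000*, 0001*, 0010*, 0100*, 0110*, 0111*, 1000*, 1001*, 1100*, 1101*, 1110*, 1111*
[col 1] -000*, -001*, -100*, -110*, -111*, 0-00*, 0-10*, 00-0*, 000-*, 01-0*, 011-*, 1-00*, 1-01*, 100-*, 11-0*, 11-1*, 110-*, 111-*
[col 2] --00, -00-, -1-0, -11-, 0--0, 1-0-, 11--
Prime implicants: --00, -00-, -1-0, -11-, 0--0, 1-0-, 11--
PI chart (minterm → PIs covering it):
  0 | --00,-00-,0--0
  1 | -00-  (sole → essential)
  2 | 0--0  (sole → essential)
  4 | --00,-1-0,0--0
  6 | -1-0,-11-,0--0
  7 | -11-  (sole → essential)
  8 | --00,-00-,1-0-
  9 | -00-,1-0-
  12 | --00,-1-0,1-0-,11--
  13 | 1-0-,11--
  14 | -1-0,-11-,11--
  15 | -11-,11--
Essential prime implicants: -00-, -11-, 0--0
Petrick residual → 1-0-
Minimum SOP uses 4 PIs: b'c' + bc + a'd' + ac'

4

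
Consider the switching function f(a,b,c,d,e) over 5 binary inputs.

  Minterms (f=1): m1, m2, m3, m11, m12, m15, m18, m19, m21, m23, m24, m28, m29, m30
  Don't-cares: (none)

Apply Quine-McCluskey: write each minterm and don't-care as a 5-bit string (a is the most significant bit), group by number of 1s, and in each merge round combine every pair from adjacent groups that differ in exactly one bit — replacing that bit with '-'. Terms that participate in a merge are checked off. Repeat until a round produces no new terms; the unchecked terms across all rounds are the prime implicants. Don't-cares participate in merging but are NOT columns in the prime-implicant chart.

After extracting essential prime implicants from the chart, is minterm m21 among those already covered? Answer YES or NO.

NO

size-2^0 implicants → 00001(✓)  00010(✓)  00011(✓)  01011(✓)  01100(✓)  01111(✓)  10010(✓)  10011(✓)  10101(✓)  10111(✓)  11000(✓)  11100(✓)  11101(✓)  11110(✓)
size-2^1 implicants → -0010(✓)  -0011(✓)  -1100  0-011  000-1  0001-(✓)  01-11  1-101  10-11  1001-(✓)  101-1  11-00  111-0  1110-
size-2^2 implicants → -001-
Unchecked terms (primes): -001-, -1100, 0-011, 000-1, 01-11, 1-101, 10-11, 101-1, 11-00, 111-0, 1110-
Minterm coverage:
  m1 ⊆ 000-1 [E]
  m2 ⊆ -001- [E]
  m3 ⊆ -001-,0-011,000-1
  m11 ⊆ 0-011,01-11
  m12 ⊆ -1100 [E]
  m15 ⊆ 01-11 [E]
  m18 ⊆ -001- [E]
  m19 ⊆ -001-,10-11
  m21 ⊆ 1-101,101-1
  m23 ⊆ 10-11,101-1
  m24 ⊆ 11-00 [E]
  m28 ⊆ -1100,11-00,111-0,1110-
  m29 ⊆ 1-101,1110-
  m30 ⊆ 111-0 [E]
E = {-001-, -1100, 000-1, 01-11, 11-00, 111-0}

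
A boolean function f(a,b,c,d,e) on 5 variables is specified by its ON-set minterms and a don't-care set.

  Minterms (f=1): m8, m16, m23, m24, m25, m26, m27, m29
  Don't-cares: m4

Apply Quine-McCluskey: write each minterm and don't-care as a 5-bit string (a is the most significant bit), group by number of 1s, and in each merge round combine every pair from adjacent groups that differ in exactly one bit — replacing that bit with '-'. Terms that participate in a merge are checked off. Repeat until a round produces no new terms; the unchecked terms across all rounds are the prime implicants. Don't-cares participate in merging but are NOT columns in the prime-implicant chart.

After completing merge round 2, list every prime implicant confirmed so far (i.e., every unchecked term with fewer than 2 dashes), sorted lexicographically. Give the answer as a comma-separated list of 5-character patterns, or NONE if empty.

-1000, 00100, 1-000, 10111, 11-01

[col 0] 00100, 01000*, 10000*, 10111, 11000*, 11001*, 11010*, 11011*, 11101*
[col 1] -1000, 1-000, 11-01, 110-0*, 110-1*, 1100-*, 1101-*
[col 2] 110--
Prime implicants: -1000, 00100, 1-000, 10111, 11-01, 110--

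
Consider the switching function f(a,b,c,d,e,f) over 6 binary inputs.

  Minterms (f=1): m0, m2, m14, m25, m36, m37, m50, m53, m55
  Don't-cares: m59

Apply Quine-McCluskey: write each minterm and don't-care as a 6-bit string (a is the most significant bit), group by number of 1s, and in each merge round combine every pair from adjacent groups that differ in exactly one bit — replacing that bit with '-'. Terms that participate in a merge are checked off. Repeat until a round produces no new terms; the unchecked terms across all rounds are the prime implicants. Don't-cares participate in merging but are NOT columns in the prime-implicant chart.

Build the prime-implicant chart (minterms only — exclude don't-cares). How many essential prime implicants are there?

Round 0: 000000✓ 000010✓ 001110 011001 100100✓ 100101✓ 110010 110101✓ 110111✓ 111011
Round 1: 0000-0 1-0101 10010- 1101-1
PIs = {0000-0, 001110, 011001, 1-0101, 10010-, 110010, 1101-1, 111011}
Coverage chart:
  m0: 0000-0 ←essential
  m2: 0000-0 ←essential
  m14: 001110 ←essential
  m25: 011001 ←essential
  m36: 10010- ←essential
  m37: 1-0101,10010-
  m50: 110010 ←essential
  m53: 1-0101,1101-1
  m55: 1101-1 ←essential
Essential: 0000-0, 001110, 011001, 10010-, 110010, 1101-1

6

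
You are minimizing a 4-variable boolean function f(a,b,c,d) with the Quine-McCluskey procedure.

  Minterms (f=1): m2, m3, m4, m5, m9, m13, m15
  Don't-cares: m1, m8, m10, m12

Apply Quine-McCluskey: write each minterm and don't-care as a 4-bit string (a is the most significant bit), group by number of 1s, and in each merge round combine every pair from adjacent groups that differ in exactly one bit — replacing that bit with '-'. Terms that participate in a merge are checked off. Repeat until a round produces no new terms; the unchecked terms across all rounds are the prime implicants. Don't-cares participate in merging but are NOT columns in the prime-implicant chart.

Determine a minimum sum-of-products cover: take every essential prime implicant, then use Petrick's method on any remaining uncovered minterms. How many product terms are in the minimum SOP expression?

[col 0] 0001*, 0010*, 0011*, 0100*, 0101*, 1000*, 1001*, 1010*, 1100*, 1101*, 1111*
[col 1] -001*, -010, -100*, -101*, 0-01*, 00-1, 001-, 010-*, 1-00*, 1-01*, 10-0, 100-*, 11-1, 110-*
[col 2] --01, -10-, 1-0-
Prime implicants: --01, -010, -10-, 00-1, 001-, 1-0-, 10-0, 11-1
PI chart (minterm → PIs covering it):
  2 | -010,001-
  3 | 00-1,001-
  4 | -10-  (sole → essential)
  5 | --01,-10-
  9 | --01,1-0-
  13 | --01,-10-,1-0-,11-1
  15 | 11-1  (sole → essential)
Essential prime implicants: -10-, 11-1
Petrick residual → --01, 001-
Minimum SOP uses 4 PIs: c'd + bc' + a'b'c + abd

4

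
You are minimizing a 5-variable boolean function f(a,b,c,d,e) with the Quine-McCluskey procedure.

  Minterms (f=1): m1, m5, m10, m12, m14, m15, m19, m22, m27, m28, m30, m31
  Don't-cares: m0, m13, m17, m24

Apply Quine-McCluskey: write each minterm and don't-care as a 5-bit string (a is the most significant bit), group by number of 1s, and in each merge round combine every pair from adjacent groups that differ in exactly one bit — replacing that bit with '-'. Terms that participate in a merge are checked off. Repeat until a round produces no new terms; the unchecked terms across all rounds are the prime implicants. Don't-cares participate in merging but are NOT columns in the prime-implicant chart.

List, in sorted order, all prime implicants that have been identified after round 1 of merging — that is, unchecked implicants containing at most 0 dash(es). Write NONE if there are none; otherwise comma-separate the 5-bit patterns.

size-2^0 implicants → 00000(✓)  00001(✓)  00101(✓)  01010(✓)  01100(✓)  01101(✓)  01110(✓)  01111(✓)  10001(✓)  10011(✓)  10110(✓)  11000(✓)  11011(✓)  11100(✓)  11110(✓)  11111(✓)
size-2^1 implicants → -0001  -1100(✓)  -1110(✓)  -1111(✓)  0-101  00-01  0000-  01-10  011-0(✓)  011-1(✓)  0110-(✓)  0111-(✓)  1-011  1-110  100-1  11-00  11-11  111-0(✓)  1111-(✓)
size-2^2 implicants → -11-0  -111-  011--
Unchecked terms (primes): -0001, -11-0, -111-, 0-101, 00-01, 0000-, 01-10, 011--, 1-011, 1-110, 100-1, 11-00, 11-11

NONE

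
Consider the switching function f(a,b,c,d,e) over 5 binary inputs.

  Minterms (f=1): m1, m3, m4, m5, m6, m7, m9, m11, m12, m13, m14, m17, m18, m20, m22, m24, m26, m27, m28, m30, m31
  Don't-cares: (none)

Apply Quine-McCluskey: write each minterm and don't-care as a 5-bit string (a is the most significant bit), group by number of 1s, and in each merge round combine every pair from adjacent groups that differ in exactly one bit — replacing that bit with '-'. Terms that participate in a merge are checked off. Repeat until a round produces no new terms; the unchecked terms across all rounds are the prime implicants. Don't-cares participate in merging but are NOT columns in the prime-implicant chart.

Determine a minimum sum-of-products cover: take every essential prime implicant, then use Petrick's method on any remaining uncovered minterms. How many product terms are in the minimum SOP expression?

8

[col 0] 00001*, 00011*, 00100*, 00101*, 00110*, 00111*, 01001*, 01011*, 01100*, 01101*, 01110*, 10001*, 10010*, 10100*, 10110*, 11000*, 11010*, 11011*, 11100*, 11110*, 11111*
[col 1] -0001, -0100*, -0110*, -1011, -1100*, -1110*, 0-001*, 0-011*, 0-100*, 0-101*, 0-110*, 00-01*, 00-11*, 000-1*, 001-0*, 001-1*, 0010-*, 0011-*, 01-01*, 010-1*, 011-0*, 0110-*, 1-010*, 1-100*, 1-110*, 10-10*, 101-0*, 11-00*, 11-10*, 11-11*, 110-0*, 1101-*, 111-0*, 1111-*
[col 2] --100*, --110*, -01-0*, -11-0*, 0--01, 0-0-1, 0-1-0*, 0-10-, 00--1, 001--, 1--10, 1-1-0*, 11--0, 11-1-
[col 3] --1-0
Prime implicants: --1-0, -0001, -1011, 0--01, 0-0-1, 0-10-, 00--1, 001--, 1--10, 11--0, 11-1-
PI chart (minterm → PIs covering it):
  1 | -0001,0--01,0-0-1,00--1
  3 | 0-0-1,00--1
  4 | --1-0,0-10-,001--
  5 | 0--01,0-10-,00--1,001--
  6 | --1-0,001--
  7 | 00--1,001--
  9 | 0--01,0-0-1
  11 | -1011,0-0-1
  12 | --1-0,0-10-
  13 | 0--01,0-10-
  14 | --1-0  (sole → essential)
  17 | -0001  (sole → essential)
  18 | 1--10  (sole → essential)
  20 | --1-0  (sole → essential)
  22 | --1-0,1--10
  24 | 11--0  (sole → essential)
  26 | 1--10,11--0,11-1-
  27 | -1011,11-1-
  28 | --1-0,11--0
  30 | --1-0,1--10,11--0,11-1-
  31 | 11-1-  (sole → essential)
Essential prime implicants: --1-0, -0001, 1--10, 11--0, 11-1-
Petrick residual → -1011, 0--01, 00--1
Minimum SOP uses 8 PIs: ce' + b'c'd'e + bc'de + a'd'e + a'b'e + ade' + abe' + abd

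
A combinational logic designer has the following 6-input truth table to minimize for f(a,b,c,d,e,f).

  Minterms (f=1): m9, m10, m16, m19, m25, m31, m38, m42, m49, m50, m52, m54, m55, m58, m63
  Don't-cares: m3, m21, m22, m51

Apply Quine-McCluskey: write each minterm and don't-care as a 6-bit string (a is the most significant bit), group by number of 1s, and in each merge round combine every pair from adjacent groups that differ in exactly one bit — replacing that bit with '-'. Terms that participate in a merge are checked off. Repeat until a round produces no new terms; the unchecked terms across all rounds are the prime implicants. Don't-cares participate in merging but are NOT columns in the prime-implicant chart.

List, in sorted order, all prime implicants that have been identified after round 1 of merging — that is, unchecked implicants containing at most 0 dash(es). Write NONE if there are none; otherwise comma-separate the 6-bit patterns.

Round 0: 000011✓ 001001✓ 001010✓ 010000 010011✓ 010101 010110✓ 011001✓ 011111✓ 100110✓ 101010✓ 110001✓ 110010✓ 110011✓ 110100✓ 110110✓ 110111✓ 111010✓ 111111✓
Round 1: -01010 -10011 -10110 -11111 0-0011 0-1001 1-0110 1-1010 11-010 11-111 110-10✓ 110-11✓ 1100-1 11001-✓ 1101-0 11011-✓
Round 2: 110-1-
PIs = {-01010, -10011, -10110, -11111, 0-0011, 0-1001, 010000, 010101, 1-0110, 1-1010, 11-010, 11-111, 110-1-, 1100-1, 1101-0}

010000, 010101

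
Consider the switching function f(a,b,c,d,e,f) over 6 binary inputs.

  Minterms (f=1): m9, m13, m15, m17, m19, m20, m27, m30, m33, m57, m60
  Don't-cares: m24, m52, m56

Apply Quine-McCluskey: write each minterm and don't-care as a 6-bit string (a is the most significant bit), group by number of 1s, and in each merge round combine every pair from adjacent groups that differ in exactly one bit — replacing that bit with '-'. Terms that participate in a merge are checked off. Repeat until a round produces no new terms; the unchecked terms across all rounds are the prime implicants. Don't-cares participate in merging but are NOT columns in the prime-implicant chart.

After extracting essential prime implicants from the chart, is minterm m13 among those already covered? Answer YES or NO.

YES

Round 0: 001001✓ 001101✓ 001111✓ 010001✓ 010011✓ 010100✓ 011000✓ 011011✓ 011110 100001 110100✓ 111000✓ 111001✓ 111100✓
Round 1: -10100 -11000 001-01 0011-1 01-011 0100-1 11-100 111-00 11100-
PIs = {-10100, -11000, 001-01, 0011-1, 01-011, 0100-1, 011110, 100001, 11-100, 111-00, 11100-}
Coverage chart:
  m9: 001-01 ←essential
  m13: 001-01,0011-1
  m15: 0011-1 ←essential
  m17: 0100-1 ←essential
  m19: 01-011,0100-1
  m20: -10100 ←essential
  m27: 01-011 ←essential
  m30: 011110 ←essential
  m33: 100001 ←essential
  m57: 11100- ←essential
  m60: 11-100,111-00
Essential: -10100, 001-01, 0011-1, 01-011, 0100-1, 011110, 100001, 11100-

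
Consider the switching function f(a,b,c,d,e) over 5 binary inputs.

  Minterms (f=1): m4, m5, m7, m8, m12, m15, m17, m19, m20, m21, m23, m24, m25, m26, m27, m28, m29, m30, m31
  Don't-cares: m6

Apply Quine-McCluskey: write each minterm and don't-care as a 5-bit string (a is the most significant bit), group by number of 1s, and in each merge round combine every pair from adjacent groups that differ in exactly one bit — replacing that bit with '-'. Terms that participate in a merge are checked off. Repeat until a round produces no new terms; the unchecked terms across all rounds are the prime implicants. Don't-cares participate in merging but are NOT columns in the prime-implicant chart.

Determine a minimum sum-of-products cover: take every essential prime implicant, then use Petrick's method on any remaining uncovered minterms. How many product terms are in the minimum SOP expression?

[col 0] 00100*, 00101*, 00110*, 00111*, 01000*, 01100*, 01111*, 10001*, 10011*, 10100*, 10101*, 10111*, 11000*, 11001*, 11010*, 11011*, 11100*, 11101*, 11110*, 11111*
[col 1] -0100*, -0101*, -0111*, -1000*, -1100*, -1111*, 0-100*, 0-111*, 001-0*, 001-1*, 0010-*, 0011-*, 01-00*, 1-001*, 1-011*, 1-100*, 1-101*, 1-111*, 10-01*, 10-11*, 100-1*, 101-1*, 1010-*, 11-00*, 11-01*, 11-10*, 11-11*, 110-0*, 110-1*, 1100-*, 1101-*, 111-0*, 111-1*, 1110-*, 1111-*
[col 2] --100, --111, -01-1, -010-, -1-00, 001--, 1--01*, 1--11*, 1-0-1*, 1-1-1*, 1-10-, 10--1*, 11--0*, 11--1*, 11-0-*, 11-1-*, 110--*, 111--*
[col 3] 1---1, 11---
Prime implicants: --100, --111, -01-1, -010-, -1-00, 001--, 1---1, 1-10-, 11---
PI chart (minterm → PIs covering it):
  4 | --100,-010-,001--
  5 | -01-1,-010-,001--
  7 | --111,-01-1,001--
  8 | -1-00  (sole → essential)
  12 | --100,-1-00
  15 | --111  (sole → essential)
  17 | 1---1  (sole → essential)
  19 | 1---1  (sole → essential)
  20 | --100,-010-,1-10-
  21 | -01-1,-010-,1---1,1-10-
  23 | --111,-01-1,1---1
  24 | -1-00,11---
  25 | 1---1,11---
  26 | 11---  (sole → essential)
  27 | 1---1,11---
  28 | --100,-1-00,1-10-,11---
  29 | 1---1,1-10-,11---
  30 | 11---  (sole → essential)
  31 | --111,1---1,11---
Essential prime implicants: --111, -1-00, 1---1, 11---
Petrick residual → -010-
Minimum SOP uses 5 PIs: cde + b'cd' + bd'e' + ae + ab

5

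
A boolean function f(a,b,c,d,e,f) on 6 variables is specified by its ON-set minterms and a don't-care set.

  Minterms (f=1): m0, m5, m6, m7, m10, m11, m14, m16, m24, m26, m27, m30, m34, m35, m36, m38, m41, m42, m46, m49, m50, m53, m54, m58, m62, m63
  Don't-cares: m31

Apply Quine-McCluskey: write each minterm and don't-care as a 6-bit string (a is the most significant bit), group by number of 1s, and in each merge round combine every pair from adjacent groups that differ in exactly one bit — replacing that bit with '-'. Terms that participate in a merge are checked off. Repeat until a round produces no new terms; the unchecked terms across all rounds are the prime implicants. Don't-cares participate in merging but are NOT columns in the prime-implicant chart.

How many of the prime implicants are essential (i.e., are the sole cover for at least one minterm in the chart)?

Round 0: 000000✓ 000101✓ 000110✓ 000111✓ 001010✓ 001011✓ 001110✓ 010000✓ 011000✓ 011010✓ 011011✓ 011110✓ 011111✓ 100010✓ 100011✓ 100100✓ 100110✓ 101001 101010✓ 101110✓ 110001✓ 110010✓ 110101✓ 110110✓ 111010✓ 111110✓ 111111✓
Round 1: -00110✓ -01010✓ -01110✓ -11010✓ -11110✓ -11111✓ 0-0000 0-1010✓ 0-1011✓ 0-1110✓ 00-110✓ 0001-1 00011- 001-10✓ 00101-✓ 01-000 011-10✓ 011-11✓ 0110-0 01101-✓ 01111-✓ 1-0010✓ 1-0110✓ 1-1010✓ 1-1110✓ 10-010✓ 10-110✓ 100-10✓ 10001- 1001-0 101-10✓ 11-010✓ 11-110✓ 110-01 110-10✓ 111-10✓ 11111-✓
Round 2: --1010✓ --1110✓ -0-110 -01-10✓ -11-10✓ -1111- 0-1-10✓ 0-101- 011-1- 1--010✓ 1--110✓ 1-0-10✓ 1-1-10✓ 10--10✓ 11--10✓
Round 3: --1-10 1---10
PIs = {--1-10, -0-110, -1111-, 0-0000, 0-101-, 0001-1, 00011-, 01-000, 011-1-, 0110-0, 1---10, 10001-, 1001-0, 101001, 110-01}
Coverage chart:
  m0: 0-0000 ←essential
  m5: 0001-1 ←essential
  m6: -0-110,00011-
  m7: 0001-1,00011-
  m10: --1-10,0-101-
  m11: 0-101- ←essential
  m14: --1-10,-0-110
  m16: 0-0000,01-000
  m24: 01-000,0110-0
  m26: --1-10,0-101-,011-1-,0110-0
  m27: 0-101-,011-1-
  m30: --1-10,-1111-,011-1-
  m34: 1---10,10001-
  m35: 10001- ←essential
  m36: 1001-0 ←essential
  m38: -0-110,1---10,1001-0
  m41: 101001 ←essential
  m42: --1-10,1---10
  m46: --1-10,-0-110,1---10
  m49: 110-01 ←essential
  m50: 1---10 ←essential
  m53: 110-01 ←essential
  m54: 1---10 ←essential
  m58: --1-10,1---10
  m62: --1-10,-1111-,1---10
  m63: -1111- ←essential
Essential: -1111-, 0-0000, 0-101-, 0001-1, 1---10, 10001-, 1001-0, 101001, 110-01

9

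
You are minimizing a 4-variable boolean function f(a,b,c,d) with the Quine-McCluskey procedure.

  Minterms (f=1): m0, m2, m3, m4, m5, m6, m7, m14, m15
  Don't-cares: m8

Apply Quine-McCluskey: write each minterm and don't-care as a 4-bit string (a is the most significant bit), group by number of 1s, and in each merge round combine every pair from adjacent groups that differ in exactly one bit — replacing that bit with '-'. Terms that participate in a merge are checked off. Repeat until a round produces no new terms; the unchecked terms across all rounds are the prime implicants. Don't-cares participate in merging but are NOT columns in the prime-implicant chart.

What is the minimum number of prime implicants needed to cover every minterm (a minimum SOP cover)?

4

size-2^0 implicants → 0000(✓)  0010(✓)  0011(✓)  0100(✓)  0101(✓)  0110(✓)  0111(✓)  1000(✓)  1110(✓)  1111(✓)
size-2^1 implicants → -000  -110(✓)  -111(✓)  0-00(✓)  0-10(✓)  0-11(✓)  00-0(✓)  001-(✓)  01-0(✓)  01-1(✓)  010-(✓)  011-(✓)  111-(✓)
size-2^2 implicants → -11-  0--0  0-1-  01--
Unchecked terms (primes): -000, -11-, 0--0, 0-1-, 01--
Minterm coverage:
  m0 ⊆ -000,0--0
  m2 ⊆ 0--0,0-1-
  m3 ⊆ 0-1- [E]
  m4 ⊆ 0--0,01--
  m5 ⊆ 01-- [E]
  m6 ⊆ -11-,0--0,0-1-,01--
  m7 ⊆ -11-,0-1-,01--
  m14 ⊆ -11- [E]
  m15 ⊆ -11- [E]
E = {-11-, 0-1-, 01--}
Petrick residual → -000
Cover = b'c'd' + bc + a'c + a'b  |cover|=4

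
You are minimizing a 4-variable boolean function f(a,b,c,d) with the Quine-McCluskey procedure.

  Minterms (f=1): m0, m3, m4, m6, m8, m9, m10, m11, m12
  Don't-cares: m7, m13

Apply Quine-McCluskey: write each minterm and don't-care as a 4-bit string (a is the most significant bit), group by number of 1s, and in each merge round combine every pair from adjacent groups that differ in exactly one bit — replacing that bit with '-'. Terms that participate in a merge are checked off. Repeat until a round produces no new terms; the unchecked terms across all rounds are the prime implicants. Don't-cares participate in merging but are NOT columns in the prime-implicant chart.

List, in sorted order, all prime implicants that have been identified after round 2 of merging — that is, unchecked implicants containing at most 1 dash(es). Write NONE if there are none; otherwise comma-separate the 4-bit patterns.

Round 0: 0000✓ 0011✓ 0100✓ 0110✓ 0111✓ 1000✓ 1001✓ 1010✓ 1011✓ 1100✓ 1101✓
Round 1: -000✓ -011 -100✓ 0-00✓ 0-11 01-0 011- 1-00✓ 1-01✓ 10-0✓ 10-1✓ 100-✓ 101-✓ 110-✓
Round 2: --00 1-0- 10--
PIs = {--00, -011, 0-11, 01-0, 011-, 1-0-, 10--}

-011, 0-11, 01-0, 011-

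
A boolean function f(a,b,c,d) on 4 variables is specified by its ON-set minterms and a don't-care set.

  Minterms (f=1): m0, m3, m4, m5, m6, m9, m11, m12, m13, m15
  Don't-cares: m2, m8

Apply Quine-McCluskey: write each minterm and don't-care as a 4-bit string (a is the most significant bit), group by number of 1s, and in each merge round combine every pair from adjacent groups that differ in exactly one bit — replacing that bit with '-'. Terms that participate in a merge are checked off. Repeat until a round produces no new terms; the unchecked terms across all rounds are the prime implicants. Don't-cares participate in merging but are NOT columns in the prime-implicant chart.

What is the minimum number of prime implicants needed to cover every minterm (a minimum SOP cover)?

[col 0] 0000*, 0010*, 0011*, 0100*, 0101*, 0110*, 1000*, 1001*, 1011*, 1100*, 1101*, 1111*
[col 1] -000*, -011, -100*, -101*, 0-00*, 0-10*, 00-0*, 001-, 01-0*, 010-*, 1-00*, 1-01*, 1-11*, 10-1*, 100-*, 11-1*, 110-*
[col 2] --00, -10-, 0--0, 1--1, 1-0-
Prime implicants: --00, -011, -10-, 0--0, 001-, 1--1, 1-0-
PI chart (minterm → PIs covering it):
  0 | --00,0--0
  3 | -011,001-
  4 | --00,-10-,0--0
  5 | -10-  (sole → essential)
  6 | 0--0  (sole → essential)
  9 | 1--1,1-0-
  11 | -011,1--1
  12 | --00,-10-,1-0-
  13 | -10-,1--1,1-0-
  15 | 1--1  (sole → essential)
Essential prime implicants: -10-, 0--0, 1--1
Petrick residual → -011
Minimum SOP uses 4 PIs: b'cd + bc' + a'd' + ad

4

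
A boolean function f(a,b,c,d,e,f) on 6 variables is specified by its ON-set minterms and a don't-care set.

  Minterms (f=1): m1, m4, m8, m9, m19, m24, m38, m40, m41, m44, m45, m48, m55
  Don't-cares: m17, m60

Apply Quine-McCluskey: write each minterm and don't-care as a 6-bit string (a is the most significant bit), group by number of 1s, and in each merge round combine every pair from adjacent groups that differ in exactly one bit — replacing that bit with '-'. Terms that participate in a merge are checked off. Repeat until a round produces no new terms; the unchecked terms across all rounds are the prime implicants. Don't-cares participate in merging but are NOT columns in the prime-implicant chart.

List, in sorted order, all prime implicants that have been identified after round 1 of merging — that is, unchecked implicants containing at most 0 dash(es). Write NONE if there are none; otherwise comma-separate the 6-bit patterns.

[col 0] 000001*, 000100, 001000*, 001001*, 010001*, 010011*, 011000*, 100110, 101000*, 101001*, 101100*, 101101*, 110000, 110111, 111100*
[col 1] -01000*, -01001*, 0-0001, 0-1000, 00-001, 00100-*, 0100-1, 1-1100, 101-00*, 101-01*, 10100-*, 10110-*
[col 2] -0100-, 101-0-
Prime implicants: -0100-, 0-0001, 0-1000, 00-001, 000100, 0100-1, 1-1100, 100110, 101-0-, 110000, 110111

000100, 100110, 110000, 110111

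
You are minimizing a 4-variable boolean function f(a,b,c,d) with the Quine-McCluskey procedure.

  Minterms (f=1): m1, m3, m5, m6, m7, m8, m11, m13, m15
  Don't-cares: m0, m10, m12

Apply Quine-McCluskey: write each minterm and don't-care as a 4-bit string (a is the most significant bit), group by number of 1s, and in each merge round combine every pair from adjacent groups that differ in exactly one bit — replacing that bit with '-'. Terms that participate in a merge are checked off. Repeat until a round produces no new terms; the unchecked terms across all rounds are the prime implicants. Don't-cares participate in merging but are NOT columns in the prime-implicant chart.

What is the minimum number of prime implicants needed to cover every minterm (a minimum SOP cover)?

size-2^0 implicants → 0000(✓)  0001(✓)  0011(✓)  0101(✓)  0110(✓)  0111(✓)  1000(✓)  1010(✓)  1011(✓)  1100(✓)  1101(✓)  1111(✓)
size-2^1 implicants → -000  -011(✓)  -101(✓)  -111(✓)  0-01(✓)  0-11(✓)  00-1(✓)  000-  01-1(✓)  011-  1-00  1-11(✓)  10-0  101-  11-1(✓)  110-
size-2^2 implicants → --11  -1-1  0--1
Unchecked terms (primes): --11, -000, -1-1, 0--1, 000-, 011-, 1-00, 10-0, 101-, 110-
Minterm coverage:
  m1 ⊆ 0--1,000-
  m3 ⊆ --11,0--1
  m5 ⊆ -1-1,0--1
  m6 ⊆ 011- [E]
  m7 ⊆ --11,-1-1,0--1,011-
  m8 ⊆ -000,1-00,10-0
  m11 ⊆ --11,101-
  m13 ⊆ -1-1,110-
  m15 ⊆ --11,-1-1
E = {011-}
Petrick residual → --11, -000, -1-1, 0--1
Cover = cd + b'c'd' + bd + a'd + a'bc  |cover|=5

5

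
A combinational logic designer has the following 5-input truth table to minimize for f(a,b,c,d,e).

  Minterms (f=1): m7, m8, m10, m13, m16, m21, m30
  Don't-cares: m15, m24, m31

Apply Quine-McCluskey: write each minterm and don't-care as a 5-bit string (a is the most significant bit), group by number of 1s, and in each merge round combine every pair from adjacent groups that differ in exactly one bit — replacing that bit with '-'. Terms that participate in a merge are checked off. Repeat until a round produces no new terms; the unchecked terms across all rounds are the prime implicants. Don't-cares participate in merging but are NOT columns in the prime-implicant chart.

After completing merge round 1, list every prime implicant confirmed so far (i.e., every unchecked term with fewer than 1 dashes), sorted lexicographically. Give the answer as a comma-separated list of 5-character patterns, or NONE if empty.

10101

Round 0: 00111✓ 01000✓ 01010✓ 01101✓ 01111✓ 10000✓ 10101 11000✓ 11110✓ 11111✓
Round 1: -1000 -1111 0-111 010-0 011-1 1-000 1111-
PIs = {-1000, -1111, 0-111, 010-0, 011-1, 1-000, 10101, 1111-}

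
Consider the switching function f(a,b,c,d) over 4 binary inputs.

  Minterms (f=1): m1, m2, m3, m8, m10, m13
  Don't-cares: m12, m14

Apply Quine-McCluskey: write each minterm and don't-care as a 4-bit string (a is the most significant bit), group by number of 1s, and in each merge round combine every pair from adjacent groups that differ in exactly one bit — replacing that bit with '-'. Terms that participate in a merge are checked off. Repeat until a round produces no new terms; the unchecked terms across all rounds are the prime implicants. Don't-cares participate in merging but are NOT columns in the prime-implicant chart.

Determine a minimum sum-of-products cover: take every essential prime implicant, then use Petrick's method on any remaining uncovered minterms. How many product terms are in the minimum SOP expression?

Round 0: 0001✓ 0010✓ 0011✓ 1000✓ 1010✓ 1100✓ 1101✓ 1110✓
Round 1: -010 00-1 001- 1-00✓ 1-10✓ 10-0✓ 11-0✓ 110-
Round 2: 1--0
PIs = {-010, 00-1, 001-, 1--0, 110-}
Coverage chart:
  m1: 00-1 ←essential
  m2: -010,001-
  m3: 00-1,001-
  m8: 1--0 ←essential
  m10: -010,1--0
  m13: 110- ←essential
Essential: 00-1, 1--0, 110-
Petrick residual → -010
Min cover (4 terms): b'cd' + a'b'd + ad' + abc'

4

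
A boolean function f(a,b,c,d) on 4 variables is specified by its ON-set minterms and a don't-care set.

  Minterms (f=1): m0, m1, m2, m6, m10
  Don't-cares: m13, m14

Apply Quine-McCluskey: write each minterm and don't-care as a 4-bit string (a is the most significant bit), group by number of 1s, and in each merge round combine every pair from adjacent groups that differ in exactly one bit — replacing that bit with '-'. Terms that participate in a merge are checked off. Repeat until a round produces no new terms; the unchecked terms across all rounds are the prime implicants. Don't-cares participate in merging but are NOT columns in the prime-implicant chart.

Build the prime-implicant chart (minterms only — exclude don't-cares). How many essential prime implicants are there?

Round 0: 0000✓ 0001✓ 0010✓ 0110✓ 1010✓ 1101 1110✓
Round 1: -010✓ -110✓ 0-10✓ 00-0 000- 1-10✓
Round 2: --10
PIs = {--10, 00-0, 000-, 1101}
Coverage chart:
  m0: 00-0,000-
  m1: 000- ←essential
  m2: --10,00-0
  m6: --10 ←essential
  m10: --10 ←essential
Essential: --10, 000-

2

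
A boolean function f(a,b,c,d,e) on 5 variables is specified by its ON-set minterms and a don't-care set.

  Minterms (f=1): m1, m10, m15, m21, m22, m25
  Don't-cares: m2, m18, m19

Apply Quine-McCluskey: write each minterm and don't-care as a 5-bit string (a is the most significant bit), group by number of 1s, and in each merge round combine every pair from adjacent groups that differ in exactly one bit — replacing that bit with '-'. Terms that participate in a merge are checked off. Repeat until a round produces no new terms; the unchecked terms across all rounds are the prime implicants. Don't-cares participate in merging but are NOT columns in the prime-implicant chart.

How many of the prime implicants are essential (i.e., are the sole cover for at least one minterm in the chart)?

6

[col 0] 00001, 00010*, 01010*, 01111, 10010*, 10011*, 10101, 10110*, 11001
[col 1] -0010, 0-010, 10-10, 1001-
Prime implicants: -0010, 0-010, 00001, 01111, 10-10, 1001-, 10101, 11001
PI chart (minterm → PIs covering it):
  1 | 00001  (sole → essential)
  10 | 0-010  (sole → essential)
  15 | 01111  (sole → essential)
  21 | 10101  (sole → essential)
  22 | 10-10  (sole → essential)
  25 | 11001  (sole → essential)
Essential prime implicants: 0-010, 00001, 01111, 10-10, 10101, 11001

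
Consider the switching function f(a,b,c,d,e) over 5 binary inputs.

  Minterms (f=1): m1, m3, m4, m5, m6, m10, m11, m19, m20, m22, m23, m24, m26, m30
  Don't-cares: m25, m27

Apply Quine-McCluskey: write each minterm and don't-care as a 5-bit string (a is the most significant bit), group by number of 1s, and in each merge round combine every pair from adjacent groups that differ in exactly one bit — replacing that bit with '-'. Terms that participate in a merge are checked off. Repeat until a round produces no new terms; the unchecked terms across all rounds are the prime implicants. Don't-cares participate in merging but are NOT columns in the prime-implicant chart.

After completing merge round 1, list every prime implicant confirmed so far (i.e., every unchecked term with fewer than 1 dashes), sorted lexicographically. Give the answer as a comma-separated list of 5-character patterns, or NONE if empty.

size-2^0 implicants → 00001(✓)  00011(✓)  00100(✓)  00101(✓)  00110(✓)  01010(✓)  01011(✓)  10011(✓)  10100(✓)  10110(✓)  10111(✓)  11000(✓)  11001(✓)  11010(✓)  11011(✓)  11110(✓)
size-2^1 implicants → -0011(✓)  -0100(✓)  -0110(✓)  -1010(✓)  -1011(✓)  0-011(✓)  00-01  000-1  001-0(✓)  0010-  0101-(✓)  1-011(✓)  1-110  10-11  101-0(✓)  1011-  11-10  110-0(✓)  110-1(✓)  1100-(✓)  1101-(✓)
size-2^2 implicants → --011  -01-0  -101-  110--
Unchecked terms (primes): --011, -01-0, -101-, 00-01, 000-1, 0010-, 1-110, 10-11, 1011-, 11-10, 110--

NONE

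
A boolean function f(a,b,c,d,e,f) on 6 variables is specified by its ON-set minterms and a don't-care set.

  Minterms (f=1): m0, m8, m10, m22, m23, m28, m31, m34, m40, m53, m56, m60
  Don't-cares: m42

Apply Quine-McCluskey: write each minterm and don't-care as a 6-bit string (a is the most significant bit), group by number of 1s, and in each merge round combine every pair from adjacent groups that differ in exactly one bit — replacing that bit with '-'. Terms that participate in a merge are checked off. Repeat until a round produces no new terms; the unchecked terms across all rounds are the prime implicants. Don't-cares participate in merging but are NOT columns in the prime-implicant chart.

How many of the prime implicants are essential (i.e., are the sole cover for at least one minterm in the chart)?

[col 0] 000000*, 001000*, 001010*, 010110*, 010111*, 011100*, 011111*, 100010*, 101000*, 101010*, 110101, 111000*, 111100*
[col 1] -01000*, -01010*, -11100, 00-000, 0010-0*, 01-111, 01011-, 1-1000, 10-010, 1010-0*, 111-00
[col 2] -010-0
Prime implicants: -010-0, -11100, 00-000, 01-111, 01011-, 1-1000, 10-010, 110101, 111-00
PI chart (minterm → PIs covering it):
  0 | 00-000  (sole → essential)
  8 | -010-0,00-000
  10 | -010-0  (sole → essential)
  22 | 01011-  (sole → essential)
  23 | 01-111,01011-
  28 | -11100  (sole → essential)
  31 | 01-111  (sole → essential)
  34 | 10-010  (sole → essential)
  40 | -010-0,1-1000
  53 | 110101  (sole → essential)
  56 | 1-1000,111-00
  60 | -11100,111-00
Essential prime implicants: -010-0, -11100, 00-000, 01-111, 01011-, 10-010, 110101

7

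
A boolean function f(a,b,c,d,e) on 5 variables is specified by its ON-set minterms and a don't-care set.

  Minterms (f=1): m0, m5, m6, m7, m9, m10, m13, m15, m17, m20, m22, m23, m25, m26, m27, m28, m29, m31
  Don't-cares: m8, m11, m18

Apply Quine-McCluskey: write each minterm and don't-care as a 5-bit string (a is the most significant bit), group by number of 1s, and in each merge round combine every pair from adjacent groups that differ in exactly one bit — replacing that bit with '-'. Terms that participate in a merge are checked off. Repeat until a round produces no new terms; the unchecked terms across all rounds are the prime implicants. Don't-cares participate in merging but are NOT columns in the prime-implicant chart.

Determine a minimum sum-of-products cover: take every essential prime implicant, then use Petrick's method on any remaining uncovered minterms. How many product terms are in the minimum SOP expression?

7

size-2^0 implicants → 00000(✓)  00101(✓)  00110(✓)  00111(✓)  01000(✓)  01001(✓)  01010(✓)  01011(✓)  01101(✓)  01111(✓)  10001(✓)  10010(✓)  10100(✓)  10110(✓)  10111(✓)  11001(✓)  11010(✓)  11011(✓)  11100(✓)  11101(✓)  11111(✓)
size-2^1 implicants → -0110(✓)  -0111(✓)  -1001(✓)  -1010(✓)  -1011(✓)  -1101(✓)  -1111(✓)  0-000  0-101(✓)  0-111(✓)  001-1(✓)  0011-(✓)  01-01(✓)  01-11(✓)  010-0(✓)  010-1(✓)  0100-(✓)  0101-(✓)  011-1(✓)  1-001  1-010  1-100  1-111(✓)  10-10  101-0  1011-(✓)  11-01(✓)  11-11(✓)  110-1(✓)  1101-(✓)  111-1(✓)  1110-
size-2^2 implicants → --111  -011-  -1-01(✓)  -1-11(✓)  -10-1(✓)  -101-  -11-1(✓)  0-1-1  01--1(✓)  010--  11--1(✓)
size-2^3 implicants → -1--1
Unchecked terms (primes): --111, -011-, -1--1, -101-, 0-000, 0-1-1, 010--, 1-001, 1-010, 1-100, 10-10, 101-0, 1110-
Minterm coverage:
  m0 ⊆ 0-000 [E]
  m5 ⊆ 0-1-1 [E]
  m6 ⊆ -011- [E]
  m7 ⊆ --111,-011-,0-1-1
  m9 ⊆ -1--1,010--
  m10 ⊆ -101-,010--
  m13 ⊆ -1--1,0-1-1
  m15 ⊆ --111,-1--1,0-1-1
  m17 ⊆ 1-001 [E]
  m20 ⊆ 1-100,101-0
  m22 ⊆ -011-,10-10,101-0
  m23 ⊆ --111,-011-
  m25 ⊆ -1--1,1-001
  m26 ⊆ -101-,1-010
  m27 ⊆ -1--1,-101-
  m28 ⊆ 1-100,1110-
  m29 ⊆ -1--1,1110-
  m31 ⊆ --111,-1--1
E = {-011-, 0-000, 0-1-1, 1-001}
Petrick residual → -1--1, -101-, 1-100
Cover = b'cd + be + bc'd + a'c'd'e' + a'ce + ac'd'e + acd'e'  |cover|=7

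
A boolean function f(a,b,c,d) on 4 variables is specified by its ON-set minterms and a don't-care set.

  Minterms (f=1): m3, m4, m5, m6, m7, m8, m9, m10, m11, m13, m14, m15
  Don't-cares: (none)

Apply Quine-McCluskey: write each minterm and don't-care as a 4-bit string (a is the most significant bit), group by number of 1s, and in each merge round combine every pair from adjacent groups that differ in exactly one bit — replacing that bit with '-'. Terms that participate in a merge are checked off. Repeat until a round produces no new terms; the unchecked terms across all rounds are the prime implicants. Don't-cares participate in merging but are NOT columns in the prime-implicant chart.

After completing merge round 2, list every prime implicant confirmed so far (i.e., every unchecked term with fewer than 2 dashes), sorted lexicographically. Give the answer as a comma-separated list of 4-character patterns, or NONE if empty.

Round 0: 0011✓ 0100✓ 0101✓ 0110✓ 0111✓ 1000✓ 1001✓ 1010✓ 1011✓ 1101✓ 1110✓ 1111✓
Round 1: -011✓ -101✓ -110✓ -111✓ 0-11✓ 01-0✓ 01-1✓ 010-✓ 011-✓ 1-01✓ 1-10✓ 1-11✓ 10-0✓ 10-1✓ 100-✓ 101-✓ 11-1✓ 111-✓
Round 2: --11 -1-1 -11- 01-- 1--1 1-1- 10--
PIs = {--11, -1-1, -11-, 01--, 1--1, 1-1-, 10--}

NONE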